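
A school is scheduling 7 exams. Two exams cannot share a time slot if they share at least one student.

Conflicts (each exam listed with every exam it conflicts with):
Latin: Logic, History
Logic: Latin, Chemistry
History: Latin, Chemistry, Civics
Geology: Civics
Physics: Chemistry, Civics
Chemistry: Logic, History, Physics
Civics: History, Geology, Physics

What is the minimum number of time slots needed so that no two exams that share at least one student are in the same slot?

2

Latin and Logic conflict, so at least 2 time slots are needed.
Using 2 time slots: Latin=1, Logic=2, History=2, Geology=2, Physics=2, Chemistry=1, Civics=1. Every pair that conflicts lands in different time slots.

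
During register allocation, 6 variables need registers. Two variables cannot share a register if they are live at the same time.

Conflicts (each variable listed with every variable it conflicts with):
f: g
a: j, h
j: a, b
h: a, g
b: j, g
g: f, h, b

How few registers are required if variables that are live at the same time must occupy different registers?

The cycle g-b-j-a-h-g has odd length 5, so it cannot be 2-colored; at least 3 registers are needed.
Using 3 registers: f=2, a=3, j=1, h=2, b=2, g=1. Each listed conflict is separated.

3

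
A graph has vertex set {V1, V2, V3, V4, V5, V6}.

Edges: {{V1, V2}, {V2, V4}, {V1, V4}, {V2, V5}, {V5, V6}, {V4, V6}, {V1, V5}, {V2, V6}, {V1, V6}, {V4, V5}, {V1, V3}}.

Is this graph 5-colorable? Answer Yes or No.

Yes

The chromatic number is 5. V1, V2, V4, V5, V6 are mutually adjacent (a clique of size 5), so at least 5 colors are needed.
One proper 5-coloring: V1=1, V2=5, V3=2, V4=2, V5=3, V6=4.
That is already a proper 5-coloring.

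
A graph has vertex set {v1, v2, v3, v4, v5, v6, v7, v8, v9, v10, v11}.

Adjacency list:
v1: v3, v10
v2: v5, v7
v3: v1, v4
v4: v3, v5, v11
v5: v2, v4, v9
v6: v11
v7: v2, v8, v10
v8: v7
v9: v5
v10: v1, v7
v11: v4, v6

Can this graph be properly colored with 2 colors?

No

The cycle v4-v5-v2-v7-v10-v1-v3-v4 has odd length 7, so it cannot be 2-colored; at least 3 colors are needed.
So 2 colors are not enough.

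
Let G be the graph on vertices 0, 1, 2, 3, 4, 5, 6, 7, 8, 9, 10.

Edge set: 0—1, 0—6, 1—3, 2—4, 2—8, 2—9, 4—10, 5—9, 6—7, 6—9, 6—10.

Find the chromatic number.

The cycle 4-2-9-6-10-4 has odd length 5, so it cannot be 2-colored; at least 3 colors are needed.
A valid assignment using 3 colors: 0=b, 1=a, 2=a, 3=b, 4=b, 5=a, 6=a, 7=b, 8=b, 9=b, 10=c. Each edge has distinct colors on its endpoints.

3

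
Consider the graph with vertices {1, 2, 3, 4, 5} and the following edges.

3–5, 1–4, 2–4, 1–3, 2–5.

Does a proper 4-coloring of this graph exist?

The chromatic number is 3. The cycle 4-1-3-5-2-4 has odd length 5, so it cannot be 2-colored; at least 3 colors are needed.
3 colors suffice: color a → {2, 3}; color b → {1, 5}; color c → {4}.
Since 4 ≥ 3, a proper 4-coloring certainly exists.

Yes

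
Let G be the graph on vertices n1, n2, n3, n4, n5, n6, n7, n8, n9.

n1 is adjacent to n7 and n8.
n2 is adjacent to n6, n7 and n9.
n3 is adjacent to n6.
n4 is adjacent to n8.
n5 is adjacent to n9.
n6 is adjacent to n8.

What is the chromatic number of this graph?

3

The cycle n8-n6-n2-n7-n1-n8 has odd length 5, so it cannot be 2-colored; at least 3 colors are needed.
3 colors suffice: color 1 → {n2, n3, n5, n8}; color 2 → {n4, n6, n7, n9}; color 3 → {n1}. Every edge joins two different colors.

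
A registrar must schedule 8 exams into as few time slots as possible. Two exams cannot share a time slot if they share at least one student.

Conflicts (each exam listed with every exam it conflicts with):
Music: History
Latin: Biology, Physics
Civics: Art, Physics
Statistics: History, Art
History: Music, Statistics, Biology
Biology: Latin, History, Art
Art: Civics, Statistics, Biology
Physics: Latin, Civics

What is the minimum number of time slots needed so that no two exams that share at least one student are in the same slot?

The cycle Latin-Physics-Civics-Art-Biology-Latin has odd length 5, so it cannot be 2-colored; at least 3 time slots are needed.
3 time slots suffice: time slot 1 → {Music, Civics, Statistics, Biology}; time slot 2 → {History, Art, Physics}; time slot 3 → {Latin}. No two conflicting exams share a time slot.

3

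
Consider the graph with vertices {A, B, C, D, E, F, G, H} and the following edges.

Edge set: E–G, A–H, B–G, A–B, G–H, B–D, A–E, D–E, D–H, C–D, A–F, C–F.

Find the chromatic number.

3

The cycle D-E-A-F-C-D has odd length 5, so it cannot be 2-colored; at least 3 colors are needed.
3 colors suffice: color red → {A, D, G}; color blue → {B, C, E, H}; color green → {F}. No two adjacent vertices share a color.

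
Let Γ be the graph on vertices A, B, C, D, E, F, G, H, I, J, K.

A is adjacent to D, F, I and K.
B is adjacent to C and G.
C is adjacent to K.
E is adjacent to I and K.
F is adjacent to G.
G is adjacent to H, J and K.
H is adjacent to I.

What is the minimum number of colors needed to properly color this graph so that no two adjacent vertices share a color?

3

The cycle K-G-H-I-E-K has odd length 5, so it cannot be 2-colored; at least 3 colors are needed.
3 colors suffice: A=red, B=blue, C=red, D=blue, E=red, F=blue, G=red, H=green, I=blue, J=blue, K=blue. Each edge has distinct colors on its endpoints.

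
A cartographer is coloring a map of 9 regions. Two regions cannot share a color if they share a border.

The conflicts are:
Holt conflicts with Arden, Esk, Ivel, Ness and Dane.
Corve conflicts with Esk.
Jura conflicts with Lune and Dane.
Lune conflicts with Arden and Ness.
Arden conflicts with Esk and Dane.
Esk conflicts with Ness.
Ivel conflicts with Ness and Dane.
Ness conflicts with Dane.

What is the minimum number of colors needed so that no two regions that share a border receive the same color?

4

Holt, Ivel, Ness, Dane pairwise conflict, so at least 4 colors are needed.
4 colors suffice: color 1 → {Corve, Jura, Arden, Ness}; color 2 → {Holt, Lune}; color 3 → {Esk, Dane}; color 4 → {Ivel}. Each listed conflict is separated.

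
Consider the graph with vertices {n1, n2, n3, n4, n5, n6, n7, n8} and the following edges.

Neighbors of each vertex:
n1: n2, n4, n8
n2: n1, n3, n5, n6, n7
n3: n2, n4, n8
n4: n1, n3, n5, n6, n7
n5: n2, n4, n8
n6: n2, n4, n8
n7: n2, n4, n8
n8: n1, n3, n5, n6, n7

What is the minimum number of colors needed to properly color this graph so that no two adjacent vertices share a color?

2

n1 and n2 are adjacent, so at least 2 colors are needed.
One proper 2-coloring: n1=B, n2=R, n3=B, n4=R, n5=B, n6=B, n7=B, n8=R. No two adjacent vertices share a color.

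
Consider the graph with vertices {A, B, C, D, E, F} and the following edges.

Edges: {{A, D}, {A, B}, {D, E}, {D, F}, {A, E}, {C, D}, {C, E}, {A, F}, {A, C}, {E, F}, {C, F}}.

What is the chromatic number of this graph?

A, C, D, E, F are pairwise adjacent (a clique of size 5), so at least 5 colors are needed.
5 colors suffice: color 1 → {A}; color 2 → {B, C}; color 3 → {D}; color 4 → {F}; color 5 → {E}. No two adjacent vertices share a color.

5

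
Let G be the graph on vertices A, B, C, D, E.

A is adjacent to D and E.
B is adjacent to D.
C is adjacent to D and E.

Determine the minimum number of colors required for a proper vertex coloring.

2

C and D are adjacent, so at least 2 colors are needed.
One proper 2-coloring: A=2, B=2, C=2, D=1, E=1. Every edge joins two different colors.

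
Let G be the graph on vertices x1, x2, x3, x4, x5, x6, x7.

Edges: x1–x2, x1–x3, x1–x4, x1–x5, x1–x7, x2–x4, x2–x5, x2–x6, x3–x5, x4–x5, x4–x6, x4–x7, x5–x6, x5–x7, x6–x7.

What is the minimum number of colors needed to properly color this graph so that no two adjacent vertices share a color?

x1, x4, x5, x7 are mutually adjacent (a clique of size 4), so at least 4 colors are needed.
One proper 4-coloring: x1=blue, x2=yellow, x3=green, x4=green, x5=red, x6=blue, x7=yellow. No two adjacent vertices share a color.

4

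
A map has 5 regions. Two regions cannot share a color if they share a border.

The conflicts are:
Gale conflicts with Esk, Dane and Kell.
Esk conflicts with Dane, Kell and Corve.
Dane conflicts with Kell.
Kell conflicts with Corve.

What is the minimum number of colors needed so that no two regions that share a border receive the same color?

Gale, Esk, Dane, Kell all conflict with each other, so at least 4 colors are needed.
A valid assignment using 4 colors: Gale=4, Esk=2, Dane=3, Kell=1, Corve=3. Each listed conflict is separated.

4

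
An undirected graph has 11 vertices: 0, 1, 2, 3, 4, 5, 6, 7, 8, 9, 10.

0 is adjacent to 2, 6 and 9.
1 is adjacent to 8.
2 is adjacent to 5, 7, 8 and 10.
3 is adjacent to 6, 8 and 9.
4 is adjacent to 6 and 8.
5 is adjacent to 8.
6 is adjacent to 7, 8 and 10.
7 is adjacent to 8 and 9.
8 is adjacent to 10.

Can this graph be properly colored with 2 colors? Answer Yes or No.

No

4, 6, 8 form a triangle, so at least 3 colors are needed.
So 2 colors are not enough.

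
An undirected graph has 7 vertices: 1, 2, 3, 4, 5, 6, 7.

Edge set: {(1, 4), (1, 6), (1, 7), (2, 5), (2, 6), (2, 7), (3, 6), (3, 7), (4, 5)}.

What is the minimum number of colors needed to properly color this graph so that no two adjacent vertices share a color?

3

The cycle 5-4-1-7-2-5 has odd length 5, so it cannot be 2-colored; at least 3 colors are needed.
3 colors suffice: color a → {1, 2, 3}; color b → {4, 6, 7}; color c → {5}. Each edge has distinct colors on its endpoints.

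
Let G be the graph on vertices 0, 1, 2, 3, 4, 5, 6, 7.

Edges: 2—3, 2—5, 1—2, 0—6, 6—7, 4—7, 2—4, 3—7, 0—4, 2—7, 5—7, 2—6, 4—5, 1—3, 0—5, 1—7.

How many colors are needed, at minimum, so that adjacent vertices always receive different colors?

1, 2, 3, 7 are mutually adjacent (a clique of size 4), so at least 4 colors are needed.
A valid assignment using 4 colors: 0=a, 1=c, 2=a, 3=d, 4=c, 5=d, 6=c, 7=b. Every edge joins two different colors.

4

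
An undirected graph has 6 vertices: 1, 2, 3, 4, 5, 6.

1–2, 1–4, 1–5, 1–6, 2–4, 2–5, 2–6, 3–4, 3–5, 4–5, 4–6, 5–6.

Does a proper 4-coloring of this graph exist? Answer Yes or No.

1, 2, 4, 5, 6 are mutually adjacent (a clique of size 5), so at least 5 colors are needed.
So 4 colors are not enough.

No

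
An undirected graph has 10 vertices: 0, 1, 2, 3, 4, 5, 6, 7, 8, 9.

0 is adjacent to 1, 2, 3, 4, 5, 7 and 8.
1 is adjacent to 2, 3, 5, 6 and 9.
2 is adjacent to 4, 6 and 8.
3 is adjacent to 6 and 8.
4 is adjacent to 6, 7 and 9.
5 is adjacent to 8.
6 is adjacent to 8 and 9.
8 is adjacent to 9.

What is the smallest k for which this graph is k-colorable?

0, 3, 8 are mutually adjacent, so at least 3 colors are needed.
A valid assignment using 3 colors: 0=a, 1=b, 2=c, 3=c, 4=b, 5=c, 6=a, 7=c, 8=b, 9=c. Each edge has distinct colors on its endpoints.

3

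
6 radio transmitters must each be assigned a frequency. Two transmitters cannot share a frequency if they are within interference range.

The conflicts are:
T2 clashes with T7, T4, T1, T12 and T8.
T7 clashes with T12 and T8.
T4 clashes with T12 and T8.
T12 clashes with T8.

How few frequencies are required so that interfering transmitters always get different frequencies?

4

T2, T4, T12, T8 pairwise conflict, so at least 4 frequencies are needed.
4 frequencies suffice: frequency 1 → {T2}; frequency 2 → {T1, T8}; frequency 3 → {T12}; frequency 4 → {T7, T4}. No two conflicting transmitters share a frequency.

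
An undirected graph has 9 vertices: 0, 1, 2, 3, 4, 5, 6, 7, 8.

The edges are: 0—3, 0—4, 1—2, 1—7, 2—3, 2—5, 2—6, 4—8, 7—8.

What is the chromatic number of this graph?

3

The cycle 1-7-8-4-0-3-2-1 has odd length 7, so it cannot be 2-colored; at least 3 colors are needed.
3 colors suffice: color a → {2, 4, 7}; color b → {0, 1, 5, 6, 8}; color c → {3}. No two adjacent vertices share a color.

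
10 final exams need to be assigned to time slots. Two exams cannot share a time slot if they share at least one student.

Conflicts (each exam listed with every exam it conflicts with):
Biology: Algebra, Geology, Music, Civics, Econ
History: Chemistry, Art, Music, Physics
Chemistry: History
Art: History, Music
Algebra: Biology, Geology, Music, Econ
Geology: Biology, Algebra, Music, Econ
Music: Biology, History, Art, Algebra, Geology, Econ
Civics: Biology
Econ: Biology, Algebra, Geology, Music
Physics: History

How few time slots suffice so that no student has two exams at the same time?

5

Biology, Algebra, Geology, Music, Econ are mutually in conflict, so at least 5 time slots are needed.
5 time slots suffice: time slot 1 → {Chemistry, Music, Civics, Physics}; time slot 2 → {Biology, History}; time slot 3 → {Art, Geology}; time slot 4 → {Econ}; time slot 5 → {Algebra}. Each listed conflict is separated.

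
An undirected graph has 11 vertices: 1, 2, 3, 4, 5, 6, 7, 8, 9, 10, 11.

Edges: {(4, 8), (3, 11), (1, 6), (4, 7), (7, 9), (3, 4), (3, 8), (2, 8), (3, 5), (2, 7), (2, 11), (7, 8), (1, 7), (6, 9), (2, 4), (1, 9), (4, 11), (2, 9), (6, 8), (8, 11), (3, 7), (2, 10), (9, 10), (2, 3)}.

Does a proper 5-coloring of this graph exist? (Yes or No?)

Yes

The chromatic number is 5. 2, 3, 4, 8, 11 form a clique, so at least 5 colors are needed.
A valid assignment using 5 colors: 1=red, 2=red, 3=yellow, 4=purple, 5=red, 6=green, 7=green, 8=blue, 9=blue, 10=green, 11=green.
That is already a proper 5-coloring.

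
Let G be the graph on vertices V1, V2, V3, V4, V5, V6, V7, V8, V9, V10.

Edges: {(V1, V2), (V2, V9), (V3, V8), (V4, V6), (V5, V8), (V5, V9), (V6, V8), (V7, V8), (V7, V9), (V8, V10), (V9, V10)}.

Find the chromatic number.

2

V8 and V10 are adjacent, so at least 2 colors are needed.
2 colors suffice: V1=1, V2=2, V3=2, V4=1, V5=2, V6=2, V7=2, V8=1, V9=1, V10=2. Each edge has distinct colors on its endpoints.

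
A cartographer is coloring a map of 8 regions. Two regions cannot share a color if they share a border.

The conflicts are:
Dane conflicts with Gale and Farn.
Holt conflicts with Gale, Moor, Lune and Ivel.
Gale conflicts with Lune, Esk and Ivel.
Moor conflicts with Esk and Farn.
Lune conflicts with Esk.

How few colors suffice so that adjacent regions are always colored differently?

Gale, Lune, Esk are mutually in conflict, so at least 3 colors are needed.
3 colors suffice: color 1 → {Gale, Moor}; color 2 → {Dane, Holt, Esk}; color 3 → {Lune, Ivel, Farn}. Each listed conflict is separated.

3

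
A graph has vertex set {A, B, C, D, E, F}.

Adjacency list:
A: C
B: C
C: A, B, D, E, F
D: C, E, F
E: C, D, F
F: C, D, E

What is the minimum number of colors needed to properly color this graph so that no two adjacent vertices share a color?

C, D, E, F are pairwise adjacent (a clique of size 4), so at least 4 colors are needed.
4 colors suffice: A=2, B=2, C=1, D=3, E=4, F=2. Every edge joins two different colors.

4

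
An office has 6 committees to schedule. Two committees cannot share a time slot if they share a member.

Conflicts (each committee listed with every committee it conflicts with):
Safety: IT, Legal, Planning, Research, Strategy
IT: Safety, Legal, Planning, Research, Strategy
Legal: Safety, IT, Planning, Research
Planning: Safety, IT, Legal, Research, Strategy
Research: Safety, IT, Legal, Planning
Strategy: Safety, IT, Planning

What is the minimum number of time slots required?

5

Safety, IT, Legal, Planning, Research all conflict with each other, so at least 5 time slots are needed.
5 time slots suffice: time slot 1 → {Planning}; time slot 2 → {Safety}; time slot 3 → {IT}; time slot 4 → {Research, Strategy}; time slot 5 → {Legal}. No two conflicting committees share a time slot.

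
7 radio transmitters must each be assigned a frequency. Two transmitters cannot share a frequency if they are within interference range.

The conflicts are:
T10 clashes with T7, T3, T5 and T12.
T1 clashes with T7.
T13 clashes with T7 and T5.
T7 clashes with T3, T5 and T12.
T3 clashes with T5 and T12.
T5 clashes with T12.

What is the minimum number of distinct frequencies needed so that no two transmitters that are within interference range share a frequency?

T10, T7, T3, T5, T12 all conflict with each other, so at least 5 frequencies are needed.
5 frequencies suffice: frequency 1 → {T7}; frequency 2 → {T1, T5}; frequency 3 → {T10, T13}; frequency 4 → {T12}; frequency 5 → {T3}. Every pair that conflicts lands in different frequencies.

5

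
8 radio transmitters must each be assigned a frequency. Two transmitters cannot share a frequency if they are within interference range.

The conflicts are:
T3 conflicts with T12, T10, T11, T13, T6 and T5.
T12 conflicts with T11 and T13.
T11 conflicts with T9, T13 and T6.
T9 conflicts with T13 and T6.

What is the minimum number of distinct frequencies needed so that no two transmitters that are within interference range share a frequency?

T3, T12, T11, T13 pairwise conflict, so at least 4 frequencies are needed.
4 frequencies suffice: frequency 1 → {T3, T9}; frequency 2 → {T10, T11, T5}; frequency 3 → {T13, T6}; frequency 4 → {T12}. No two conflicting transmitters share a frequency.

4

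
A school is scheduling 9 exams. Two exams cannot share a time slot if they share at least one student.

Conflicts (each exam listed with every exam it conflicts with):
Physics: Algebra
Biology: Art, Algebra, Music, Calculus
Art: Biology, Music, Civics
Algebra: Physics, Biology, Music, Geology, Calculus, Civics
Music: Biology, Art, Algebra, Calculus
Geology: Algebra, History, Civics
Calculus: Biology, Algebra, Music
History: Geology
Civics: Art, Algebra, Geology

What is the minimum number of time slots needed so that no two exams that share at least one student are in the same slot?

4

Biology, Algebra, Music, Calculus are mutually in conflict, so at least 4 time slots are needed.
4 time slots suffice: Physics=2, Biology=2, Art=1, Algebra=1, Music=3, Geology=3, Calculus=4, History=1, Civics=2. Each listed conflict is separated.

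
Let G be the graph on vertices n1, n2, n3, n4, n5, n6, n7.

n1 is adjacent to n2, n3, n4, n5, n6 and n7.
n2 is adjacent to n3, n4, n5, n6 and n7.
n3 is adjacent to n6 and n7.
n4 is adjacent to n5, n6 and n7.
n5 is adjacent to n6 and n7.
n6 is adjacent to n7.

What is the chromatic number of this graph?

6

n1, n2, n4, n5, n6, n7 are mutually adjacent (a clique of size 6), so at least 6 colors are needed.
6 colors suffice: n1=2, n2=4, n3=5, n4=5, n5=6, n6=1, n7=3. No two adjacent vertices share a color.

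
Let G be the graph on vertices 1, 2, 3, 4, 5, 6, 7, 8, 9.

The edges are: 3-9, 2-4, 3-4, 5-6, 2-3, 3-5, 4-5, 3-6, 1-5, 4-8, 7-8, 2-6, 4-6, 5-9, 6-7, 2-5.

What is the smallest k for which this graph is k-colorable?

2, 3, 4, 5, 6 are pairwise adjacent (a clique of size 5), so at least 5 colors are needed.
5 colors suffice: 1=blue, 2=purple, 3=blue, 4=green, 5=red, 6=yellow, 7=blue, 8=red, 9=green. No two adjacent vertices share a color.

5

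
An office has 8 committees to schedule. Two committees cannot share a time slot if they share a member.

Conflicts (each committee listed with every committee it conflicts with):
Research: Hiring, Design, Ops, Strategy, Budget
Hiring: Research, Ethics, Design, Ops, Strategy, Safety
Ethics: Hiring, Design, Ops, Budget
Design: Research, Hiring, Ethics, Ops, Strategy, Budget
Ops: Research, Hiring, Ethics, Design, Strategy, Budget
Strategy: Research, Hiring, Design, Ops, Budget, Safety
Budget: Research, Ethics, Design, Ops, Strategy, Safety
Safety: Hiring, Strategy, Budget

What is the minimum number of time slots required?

Research, Hiring, Design, Ops, Strategy all conflict with each other, so at least 5 time slots are needed.
5 time slots suffice: time slot 1 → {Hiring, Budget}; time slot 2 → {Design, Safety}; time slot 3 → {Ethics, Strategy}; time slot 4 → {Ops}; time slot 5 → {Research}. Each listed conflict is separated.

5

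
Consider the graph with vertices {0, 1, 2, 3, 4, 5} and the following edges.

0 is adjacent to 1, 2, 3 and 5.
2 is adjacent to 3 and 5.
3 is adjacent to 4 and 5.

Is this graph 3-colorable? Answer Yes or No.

No

0, 2, 3, 5 form a clique, so at least 4 colors are needed.
So 3 colors are not enough.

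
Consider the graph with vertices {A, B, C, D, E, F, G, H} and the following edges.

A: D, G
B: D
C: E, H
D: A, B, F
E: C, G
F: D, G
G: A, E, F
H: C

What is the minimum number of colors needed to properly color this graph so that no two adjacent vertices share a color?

B and D are adjacent, so at least 2 colors are needed.
2 colors suffice: color 1 → {C, D, G}; color 2 → {A, B, E, F, H}. Each edge has distinct colors on its endpoints.

2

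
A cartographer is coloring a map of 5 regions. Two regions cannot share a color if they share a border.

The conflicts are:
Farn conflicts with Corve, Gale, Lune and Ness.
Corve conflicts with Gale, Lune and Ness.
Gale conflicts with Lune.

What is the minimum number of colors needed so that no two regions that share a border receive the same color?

Farn, Corve, Gale, Lune pairwise conflict, so at least 4 colors are needed.
4 colors suffice: Farn=1, Corve=2, Gale=3, Lune=4, Ness=3. Every pair that conflicts lands in different colors.

4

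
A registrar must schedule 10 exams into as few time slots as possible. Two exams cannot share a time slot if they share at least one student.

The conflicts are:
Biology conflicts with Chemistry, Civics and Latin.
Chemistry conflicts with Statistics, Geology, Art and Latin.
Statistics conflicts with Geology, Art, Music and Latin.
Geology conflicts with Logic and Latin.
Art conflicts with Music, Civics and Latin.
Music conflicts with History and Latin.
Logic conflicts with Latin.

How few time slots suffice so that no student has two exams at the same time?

Chemistry, Statistics, Art, Latin pairwise conflict, so at least 4 time slots are needed.
4 time slots suffice: time slot 1 → {Civics, History, Latin}; time slot 2 → {Chemistry, Music, Logic}; time slot 3 → {Biology, Statistics}; time slot 4 → {Geology, Art}. Each listed conflict is separated.

4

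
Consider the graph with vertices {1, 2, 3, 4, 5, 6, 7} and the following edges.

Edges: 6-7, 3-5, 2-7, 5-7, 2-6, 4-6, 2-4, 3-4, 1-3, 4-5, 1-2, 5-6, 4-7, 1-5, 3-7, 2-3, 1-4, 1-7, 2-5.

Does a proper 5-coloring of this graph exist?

No

1, 2, 3, 4, 5, 7 are pairwise adjacent (a clique of size 6), so at least 6 colors are needed.
So 5 colors are not enough.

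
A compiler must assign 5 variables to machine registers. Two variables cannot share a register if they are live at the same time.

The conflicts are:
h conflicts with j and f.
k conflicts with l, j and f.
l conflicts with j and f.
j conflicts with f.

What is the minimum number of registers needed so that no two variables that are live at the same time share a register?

4

k, l, j, f are mutually in conflict, so at least 4 registers are needed.
4 registers suffice: h=3, k=4, l=3, j=1, f=2. Each listed conflict is separated.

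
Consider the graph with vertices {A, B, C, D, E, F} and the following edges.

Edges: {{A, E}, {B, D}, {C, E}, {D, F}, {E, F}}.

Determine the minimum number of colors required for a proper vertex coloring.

2

A and E are adjacent, so at least 2 colors are needed.
2 colors suffice: color red → {D, E}; color blue → {A, B, C, F}. Each edge has distinct colors on its endpoints.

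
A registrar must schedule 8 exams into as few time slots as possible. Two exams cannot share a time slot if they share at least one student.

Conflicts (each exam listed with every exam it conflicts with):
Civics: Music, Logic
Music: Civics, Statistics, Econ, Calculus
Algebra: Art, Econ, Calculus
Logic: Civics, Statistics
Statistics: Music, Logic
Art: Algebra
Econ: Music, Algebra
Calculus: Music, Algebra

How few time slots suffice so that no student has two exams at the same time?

Music and Calculus conflict, so at least 2 time slots are needed.
A valid assignment using 2 time slots: Civics=2, Music=1, Algebra=1, Logic=1, Statistics=2, Art=2, Econ=2, Calculus=2. Each listed conflict is separated.

2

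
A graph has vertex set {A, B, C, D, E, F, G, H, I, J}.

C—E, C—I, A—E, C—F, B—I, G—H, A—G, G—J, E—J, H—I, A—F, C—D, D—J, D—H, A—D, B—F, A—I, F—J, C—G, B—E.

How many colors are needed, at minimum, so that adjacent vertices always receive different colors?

2

A and D are adjacent, so at least 2 colors are needed.
2 colors suffice: A=1, B=1, C=1, D=2, E=2, F=2, G=2, H=1, I=2, J=1. Every edge joins two different colors.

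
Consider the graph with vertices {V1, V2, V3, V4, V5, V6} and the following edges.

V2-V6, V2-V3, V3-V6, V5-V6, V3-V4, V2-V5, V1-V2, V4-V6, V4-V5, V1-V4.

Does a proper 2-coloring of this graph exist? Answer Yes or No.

No

V2, V5, V6 are mutually adjacent, so at least 3 colors are needed.
So 2 colors are not enough.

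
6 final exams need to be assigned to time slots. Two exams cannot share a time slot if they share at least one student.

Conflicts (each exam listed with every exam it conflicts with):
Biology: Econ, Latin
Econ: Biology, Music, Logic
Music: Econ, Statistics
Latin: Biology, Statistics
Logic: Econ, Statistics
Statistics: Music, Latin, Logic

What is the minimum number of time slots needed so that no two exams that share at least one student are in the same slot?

The cycle Latin-Statistics-Logic-Econ-Biology-Latin has odd length 5, so it cannot be 2-colored; at least 3 time slots are needed.
Using 3 time slots: Biology=2, Econ=1, Music=2, Latin=3, Logic=2, Statistics=1. Each listed conflict is separated.

3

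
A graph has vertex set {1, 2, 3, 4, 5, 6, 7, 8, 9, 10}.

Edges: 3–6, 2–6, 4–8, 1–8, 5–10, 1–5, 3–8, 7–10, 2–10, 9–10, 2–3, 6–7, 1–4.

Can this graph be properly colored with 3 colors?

The chromatic number is 3. 2, 3, 6 form a triangle, so at least 3 colors are needed.
3 colors suffice: color red → {6, 8, 10}; color blue → {1, 3, 7, 9}; color green → {2, 4, 5}.
That is already a proper 3-coloring.

Yes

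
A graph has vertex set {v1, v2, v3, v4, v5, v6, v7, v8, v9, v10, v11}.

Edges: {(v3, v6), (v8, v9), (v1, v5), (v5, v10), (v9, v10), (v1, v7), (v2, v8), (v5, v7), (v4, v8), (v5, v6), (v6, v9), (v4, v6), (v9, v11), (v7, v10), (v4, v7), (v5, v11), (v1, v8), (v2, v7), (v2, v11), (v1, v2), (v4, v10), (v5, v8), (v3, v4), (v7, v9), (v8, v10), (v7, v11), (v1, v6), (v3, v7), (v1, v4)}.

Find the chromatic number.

3

v5, v7, v10 are pairwise adjacent, so at least 3 colors are needed.
One proper 3-coloring: v1=3, v2=2, v3=3, v4=2, v5=2, v6=1, v7=1, v8=1, v9=2, v10=3, v11=3. Each edge has distinct colors on its endpoints.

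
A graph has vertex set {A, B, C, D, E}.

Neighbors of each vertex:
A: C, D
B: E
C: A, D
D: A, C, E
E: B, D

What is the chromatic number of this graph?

3

A, C, D form a triangle, so at least 3 colors are needed.
3 colors suffice: A=2, B=1, C=3, D=1, E=2. No two adjacent vertices share a color.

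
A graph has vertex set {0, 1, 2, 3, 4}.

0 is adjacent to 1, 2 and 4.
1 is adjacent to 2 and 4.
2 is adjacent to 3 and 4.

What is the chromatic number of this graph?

0, 1, 2, 4 form a clique, so at least 4 colors are needed.
A valid assignment using 4 colors: 0=blue, 1=green, 2=red, 3=blue, 4=yellow. No two adjacent vertices share a color.

4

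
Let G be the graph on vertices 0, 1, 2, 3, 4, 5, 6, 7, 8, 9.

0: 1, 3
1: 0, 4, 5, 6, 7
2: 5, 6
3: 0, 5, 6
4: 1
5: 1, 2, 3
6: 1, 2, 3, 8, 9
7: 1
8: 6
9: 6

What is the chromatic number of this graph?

2

2 and 5 are adjacent, so at least 2 colors are needed.
2 colors suffice: color a → {1, 2, 3, 8, 9}; color b → {0, 4, 5, 6, 7}. No two adjacent vertices share a color.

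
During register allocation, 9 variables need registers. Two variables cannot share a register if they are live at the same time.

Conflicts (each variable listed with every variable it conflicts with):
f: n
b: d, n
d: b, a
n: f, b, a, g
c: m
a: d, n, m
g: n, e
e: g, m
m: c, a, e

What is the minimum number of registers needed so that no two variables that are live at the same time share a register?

3

The cycle e-g-n-a-m-e has odd length 5, so it cannot be 2-colored; at least 3 registers are needed.
3 registers suffice: register 1 → {d, n, m}; register 2 → {f, b, c, a, e}; register 3 → {g}. Every pair that conflicts lands in different registers.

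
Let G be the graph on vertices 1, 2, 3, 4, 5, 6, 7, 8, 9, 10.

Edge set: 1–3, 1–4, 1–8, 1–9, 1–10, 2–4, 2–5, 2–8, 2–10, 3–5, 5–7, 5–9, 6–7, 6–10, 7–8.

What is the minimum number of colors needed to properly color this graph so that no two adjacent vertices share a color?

The cycle 1-9-5-2-4-1 has odd length 5, so it cannot be 2-colored; at least 3 colors are needed.
3 colors suffice: color a → {1, 5, 6}; color b → {2, 3, 7, 9}; color c → {4, 8, 10}. Each edge has distinct colors on its endpoints.

3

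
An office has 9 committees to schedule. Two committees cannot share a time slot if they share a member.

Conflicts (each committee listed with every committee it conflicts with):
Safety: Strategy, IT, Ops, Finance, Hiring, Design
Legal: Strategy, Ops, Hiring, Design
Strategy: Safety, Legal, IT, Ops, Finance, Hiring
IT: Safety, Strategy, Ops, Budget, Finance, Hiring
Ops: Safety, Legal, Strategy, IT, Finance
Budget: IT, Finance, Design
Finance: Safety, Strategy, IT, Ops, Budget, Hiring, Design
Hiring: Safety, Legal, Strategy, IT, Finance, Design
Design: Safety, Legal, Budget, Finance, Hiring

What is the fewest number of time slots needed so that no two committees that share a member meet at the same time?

5

Safety, Strategy, IT, Finance, Hiring pairwise conflict, so at least 5 time slots are needed.
A valid assignment using 5 time slots: Safety=2, Legal=1, Strategy=3, IT=4, Ops=5, Budget=2, Finance=1, Hiring=5, Design=3. No two conflicting committees share a time slot.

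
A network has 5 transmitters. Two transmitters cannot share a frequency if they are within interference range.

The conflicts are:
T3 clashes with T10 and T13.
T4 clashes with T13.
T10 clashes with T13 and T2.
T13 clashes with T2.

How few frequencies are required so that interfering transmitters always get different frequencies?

3

T3, T10, T13 all conflict with each other, so at least 3 frequencies are needed.
3 frequencies suffice: frequency 1 → {T13}; frequency 2 → {T4, T10}; frequency 3 → {T3, T2}. Every pair that conflicts lands in different frequencies.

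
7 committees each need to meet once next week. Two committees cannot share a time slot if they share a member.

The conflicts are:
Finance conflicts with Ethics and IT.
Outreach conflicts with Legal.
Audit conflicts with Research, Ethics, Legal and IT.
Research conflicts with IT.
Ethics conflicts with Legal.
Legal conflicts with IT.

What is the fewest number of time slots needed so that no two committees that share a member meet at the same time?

3

Audit, Ethics, Legal pairwise conflict, so at least 3 time slots are needed.
3 time slots suffice: time slot 1 → {Finance, Outreach, Audit}; time slot 2 → {Ethics, IT}; time slot 3 → {Research, Legal}. Each listed conflict is separated.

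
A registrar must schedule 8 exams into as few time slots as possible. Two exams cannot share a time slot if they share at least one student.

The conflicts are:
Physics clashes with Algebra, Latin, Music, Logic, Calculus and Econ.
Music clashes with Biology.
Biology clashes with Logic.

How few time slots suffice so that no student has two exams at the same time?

2

Biology and Logic conflict, so at least 2 time slots are needed.
A valid assignment using 2 time slots: Physics=1, Algebra=2, Latin=2, Music=2, Biology=1, Logic=2, Calculus=2, Econ=2. No two conflicting exams share a time slot.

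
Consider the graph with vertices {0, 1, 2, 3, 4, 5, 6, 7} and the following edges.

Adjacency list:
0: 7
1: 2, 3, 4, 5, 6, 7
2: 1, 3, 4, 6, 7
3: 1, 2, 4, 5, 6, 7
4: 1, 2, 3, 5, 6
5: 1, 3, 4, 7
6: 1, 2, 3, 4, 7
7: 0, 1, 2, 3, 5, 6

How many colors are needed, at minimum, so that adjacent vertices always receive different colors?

5

1, 2, 3, 6, 7 form a clique, so at least 5 colors are needed.
One proper 5-coloring: 0=a, 1=a, 2=d, 3=c, 4=b, 5=d, 6=e, 7=b. Each edge has distinct colors on its endpoints.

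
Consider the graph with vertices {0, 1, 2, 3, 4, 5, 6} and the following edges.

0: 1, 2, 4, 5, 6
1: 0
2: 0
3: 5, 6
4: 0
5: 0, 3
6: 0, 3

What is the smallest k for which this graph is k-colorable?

2

0 and 5 are adjacent, so at least 2 colors are needed.
2 colors suffice: color a → {0, 3}; color b → {1, 2, 4, 5, 6}. Every edge joins two different colors.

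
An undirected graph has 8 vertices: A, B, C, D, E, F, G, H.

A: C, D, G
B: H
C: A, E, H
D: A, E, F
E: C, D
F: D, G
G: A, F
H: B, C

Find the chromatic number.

A and C are adjacent, so at least 2 colors are needed.
One proper 2-coloring: A=blue, B=red, C=red, D=red, E=blue, F=blue, G=red, H=blue. Every edge joins two different colors.

2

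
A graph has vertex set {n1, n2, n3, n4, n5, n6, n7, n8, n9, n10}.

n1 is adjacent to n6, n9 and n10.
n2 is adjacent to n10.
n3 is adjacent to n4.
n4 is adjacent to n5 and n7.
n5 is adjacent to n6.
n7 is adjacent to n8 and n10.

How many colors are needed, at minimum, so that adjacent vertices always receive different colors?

n1 and n9 are adjacent, so at least 2 colors are needed.
2 colors suffice: color 1 → {n1, n2, n3, n5, n7}; color 2 → {n4, n6, n8, n9, n10}. Every edge joins two different colors.

2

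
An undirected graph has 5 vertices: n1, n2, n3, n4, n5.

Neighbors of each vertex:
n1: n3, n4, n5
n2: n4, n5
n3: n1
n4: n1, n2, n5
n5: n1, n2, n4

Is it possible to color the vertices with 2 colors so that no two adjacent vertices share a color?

n1, n4, n5 are pairwise adjacent, so at least 3 colors are needed.
So 2 colors are not enough.

No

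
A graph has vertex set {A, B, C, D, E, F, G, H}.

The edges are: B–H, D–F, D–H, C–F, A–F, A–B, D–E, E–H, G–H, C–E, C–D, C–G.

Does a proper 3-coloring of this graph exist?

The chromatic number is 3. D, E, H are pairwise adjacent, so at least 3 colors are needed.
3 colors suffice: color 1 → {A, C, H}; color 2 → {B, D, G}; color 3 → {E, F}.
That is already a proper 3-coloring.

Yes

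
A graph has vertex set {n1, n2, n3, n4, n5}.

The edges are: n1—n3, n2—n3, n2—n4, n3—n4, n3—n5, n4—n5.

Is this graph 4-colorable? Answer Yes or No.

The chromatic number is 3. n2, n3, n4 are pairwise adjacent, so at least 3 colors are needed.
One proper 3-coloring: n1=2, n2=3, n3=1, n4=2, n5=3.
Since 4 ≥ 3, a proper 4-coloring certainly exists.

Yes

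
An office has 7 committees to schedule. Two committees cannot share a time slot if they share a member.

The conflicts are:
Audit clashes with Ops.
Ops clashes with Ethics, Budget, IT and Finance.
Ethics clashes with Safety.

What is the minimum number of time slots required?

2

Audit and Ops conflict, so at least 2 time slots are needed.
2 time slots suffice: time slot 1 → {Ops, Safety}; time slot 2 → {Audit, Ethics, Budget, IT, Finance}. Every pair that conflicts lands in different time slots.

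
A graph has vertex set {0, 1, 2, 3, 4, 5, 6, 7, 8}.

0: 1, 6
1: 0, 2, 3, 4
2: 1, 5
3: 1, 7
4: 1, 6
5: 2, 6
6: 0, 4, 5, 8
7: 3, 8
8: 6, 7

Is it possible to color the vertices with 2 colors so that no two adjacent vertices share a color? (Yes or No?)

The cycle 6-5-2-1-0-6 has odd length 5, so it cannot be 2-colored; at least 3 colors are needed.
So 2 colors are not enough.

No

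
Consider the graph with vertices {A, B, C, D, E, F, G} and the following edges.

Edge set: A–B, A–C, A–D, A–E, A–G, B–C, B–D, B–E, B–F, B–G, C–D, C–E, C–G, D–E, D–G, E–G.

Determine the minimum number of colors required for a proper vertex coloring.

6

A, B, C, D, E, G are mutually adjacent (a clique of size 6), so at least 6 colors are needed.
6 colors suffice: A=3, B=1, C=6, D=2, E=5, F=2, G=4. No two adjacent vertices share a color.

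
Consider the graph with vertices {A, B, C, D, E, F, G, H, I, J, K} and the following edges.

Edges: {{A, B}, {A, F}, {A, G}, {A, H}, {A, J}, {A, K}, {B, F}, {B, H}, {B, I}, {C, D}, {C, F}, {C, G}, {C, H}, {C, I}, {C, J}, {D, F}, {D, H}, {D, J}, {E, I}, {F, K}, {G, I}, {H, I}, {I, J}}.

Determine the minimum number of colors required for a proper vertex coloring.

C, D, H form a triangle, so at least 3 colors are needed.
3 colors suffice: A=red, B=blue, C=blue, D=red, E=blue, F=green, G=green, H=green, I=red, J=green, K=blue. Each edge has distinct colors on its endpoints.

3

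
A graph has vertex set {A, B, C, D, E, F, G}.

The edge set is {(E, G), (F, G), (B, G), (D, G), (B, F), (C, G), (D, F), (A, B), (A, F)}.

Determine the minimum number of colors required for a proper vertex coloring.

B, F, G are pairwise adjacent, so at least 3 colors are needed.
A valid assignment using 3 colors: A=red, B=green, C=blue, D=green, E=blue, F=blue, G=red. Every edge joins two different colors.

3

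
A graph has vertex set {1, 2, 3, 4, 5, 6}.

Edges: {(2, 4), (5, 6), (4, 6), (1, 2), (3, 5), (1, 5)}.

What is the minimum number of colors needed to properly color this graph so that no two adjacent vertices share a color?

The cycle 2-1-5-6-4-2 has odd length 5, so it cannot be 2-colored; at least 3 colors are needed.
One proper 3-coloring: 1=blue, 2=red, 3=blue, 4=blue, 5=red, 6=green. Every edge joins two different colors.

3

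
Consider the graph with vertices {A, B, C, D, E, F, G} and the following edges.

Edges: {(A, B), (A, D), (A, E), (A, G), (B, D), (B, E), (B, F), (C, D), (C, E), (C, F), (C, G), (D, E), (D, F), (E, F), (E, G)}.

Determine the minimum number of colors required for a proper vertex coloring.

C, D, E, F are pairwise adjacent (a clique of size 4), so at least 4 colors are needed.
4 colors suffice: color red → {E}; color blue → {D, G}; color green → {A, F}; color yellow → {B, C}. No two adjacent vertices share a color.

4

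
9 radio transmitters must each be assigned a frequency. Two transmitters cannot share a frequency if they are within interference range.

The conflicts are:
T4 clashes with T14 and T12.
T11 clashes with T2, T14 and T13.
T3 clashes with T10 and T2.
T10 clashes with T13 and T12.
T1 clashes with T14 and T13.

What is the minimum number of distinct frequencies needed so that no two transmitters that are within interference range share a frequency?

The cycle T13-T10-T3-T2-T11-T13 has odd length 5, so it cannot be 2-colored; at least 3 frequencies are needed.
3 frequencies suffice: frequency 1 → {T3, T14, T13, T12}; frequency 2 → {T4, T11, T10, T1}; frequency 3 → {T2}. No two conflicting transmitters share a frequency.

3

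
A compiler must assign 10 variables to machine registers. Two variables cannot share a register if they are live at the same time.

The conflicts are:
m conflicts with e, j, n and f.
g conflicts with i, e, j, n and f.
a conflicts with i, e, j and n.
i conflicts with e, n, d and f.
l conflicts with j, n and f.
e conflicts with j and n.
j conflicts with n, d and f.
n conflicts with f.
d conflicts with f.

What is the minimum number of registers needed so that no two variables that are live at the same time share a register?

a, e, j, n all conflict with each other, so at least 4 registers are needed.
Using 4 registers: m=4, g=4, a=4, i=1, l=4, e=3, j=1, n=2, d=2, f=3. Each listed conflict is separated.

4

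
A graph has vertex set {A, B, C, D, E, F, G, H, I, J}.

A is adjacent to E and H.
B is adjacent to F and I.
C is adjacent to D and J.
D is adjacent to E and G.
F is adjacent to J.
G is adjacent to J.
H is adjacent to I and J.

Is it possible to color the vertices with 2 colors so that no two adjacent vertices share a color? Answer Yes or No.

The cycle B-F-J-H-I-B has odd length 5, so it cannot be 2-colored; at least 3 colors are needed.
So 2 colors are not enough.

No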